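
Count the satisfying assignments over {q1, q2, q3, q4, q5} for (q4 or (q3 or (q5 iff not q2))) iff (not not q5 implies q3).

Initial set: {T ((q4 or (q3 or (q5 iff not q2))) iff (not not q5 implies q3))}.
T ((q4 or (q3 or (q5 iff not q2))) iff (not not q5 implies q3)): β-rule — branch into T (q4 or (q3 or (q5 iff not q2))), T (not not q5 implies q3)  //  F (q4 or (q3 or (q5 iff not q2))), F (not not q5 implies q3).
  branch 1 (add T (q4 or (q3 or (q5 iff not q2))), T (not not q5 implies q3)):
    T (q4 or (q3 or (q5 iff not q2))): β-rule — branch into T q4  //  T (q3 or (q5 iff not q2)).
      branch 1.1 (add T q4):
        T (not not q5 implies q3): β-rule — branch into F not not q5  //  T q3.
          branch 1.1.1 (add F not not q5):
            F not not q5: drop double negation, giving F q5.
            ○ open, literals {q4=true, q5=false}.
          branch 1.1.2 (add T q3):
            ○ open, literals {q3=true, q4=true}.
      branch 1.2 (add T (q3 or (q5 iff not q2))):
        T (not not q5 implies q3): β-rule — branch into F not not q5  //  T q3.
          branch 1.2.1 (add F not not q5):
            F not not q5: drop double negation, giving F q5.
            T (q3 or (q5 iff not q2)): β-rule — branch into T q3  //  T (q5 iff not q2).
              branch 1.2.1.1 (add T q3):
                ○ open, literals {q3=true, q5=false}.
              branch 1.2.1.2 (add T (q5 iff not q2)):
                T (q5 iff not q2): β-rule — branch into T q5, T not q2  //  F q5, F not q2.
                  branch 1.2.1.2.1 (add T q5, T not q2):
                    × closes — contains both q5 and not q5.
                  branch 1.2.1.2.2 (add F q5, F not q2):
                    ○ open, literals {q2=true, q5=false}.
          branch 1.2.2 (add T q3):
            T (q3 or (q5 iff not q2)): β-rule — branch into T q3  //  T (q5 iff not q2).
              branch 1.2.2.1 (add T q3):
                ○ open, literals {q3=true}.
              branch 1.2.2.2 (add T (q5 iff not q2)):
                T (q5 iff not q2): β-rule — branch into T q5, T not q2  //  F q5, F not q2.
                  branch 1.2.2.2.1 (add T q5, T not q2):
                    ○ open, literals {q2=false, q3=true, q5=true}.
                  branch 1.2.2.2.2 (add F q5, F not q2):
                    ○ open, literals {q2=true, q3=true, q5=false}.
  branch 2 (add F (q4 or (q3 or (q5 iff not q2))), F (not not q5 implies q3)):
    F (q4 or (q3 or (q5 iff not q2))): α-rule — add F q4, F (q3 or (q5 iff not q2)).
    F (not not q5 implies q3): α-rule — add T not not q5, F q3.
    F (q3 or (q5 iff not q2)): α-rule — add F q3, F (q5 iff not q2).
    T not not q5: drop double negation, giving T q5.
    F (q5 iff not q2): β-rule — branch into T q5, F not q2  //  F q5, T not q2.
      branch 2.1 (add T q5, F not q2):
        ○ open, literals {q2=true, q3=false, q4=false, q5=true}.
      branch 2.2 (add F q5, T not q2):
        × closes — contains both q5 and not q5.
2 branches closed, 8 open.
Each open branch fixes some atoms; the unmentioned ones are free. Counting distinct full assignments: branch {q4=true, q5=false} (q1, q2, q3) contributes 8 new; branch {q3=true, q4=true} (q1, q2, q5) contributes 4 new; branch {q3=true, q5=false} (q1, q2, q4) contributes 4 new; branch {q2=true, q5=false} (q1, q3, q4) contributes 2 new; branch {q3=true} (q1, q2, q4, q5) contributes 4 new; branch {q2=false, q3=true, q5=true} (q1, q4) contributes 0 new; branch {q2=true, q3=true, q5=false} (q1, q4) contributes 0 new; branch {q2=true, q3=false, q4=false, q5=true} (q1) contributes 2 new. Total: 24.

24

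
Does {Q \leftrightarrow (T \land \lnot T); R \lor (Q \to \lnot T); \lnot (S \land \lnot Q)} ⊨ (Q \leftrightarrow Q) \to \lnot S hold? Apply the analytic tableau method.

Yes

Initial set: {T (Q \leftrightarrow (T \land \lnot T)); T (R \lor (Q \to \lnot T)); T \lnot (S \land \lnot Q); F ((Q \leftrightarrow Q) \to \lnot S)}.
F ((Q \leftrightarrow Q) \to \lnot S): α-rule — add T (Q \leftrightarrow Q), F \lnot S.
T (Q \leftrightarrow (T \land \lnot T)): β-rule — branch into T Q, T (T \land \lnot T)  //  F Q, F (T \land \lnot T).
  branch 1 (add T Q, T (T \land \lnot T)):
    T (T \land \lnot T): α-rule — add T T, T \lnot T.
    × closes — contains both T and \lnot T.
  branch 2 (add F Q, F (T \land \lnot T)):
    T (R \lor (Q \to \lnot T)): β-rule — branch into T R  //  T (Q \to \lnot T).
      branch 2.1 (add T R):
        T \lnot (S \land \lnot Q): β-rule — branch into F S  //  F \lnot Q.
          branch 2.1.1 (add F S):
            × closes — contains both S and \lnot S.
          branch 2.1.2 (add F \lnot Q):
            × closes — contains both Q and \lnot Q.
      branch 2.2 (add T (Q \to \lnot T)):
        T \lnot (S \land \lnot Q): β-rule — branch into F S  //  F \lnot Q.
          branch 2.2.1 (add F S):
            × closes — contains both S and \lnot S.
          branch 2.2.2 (add F \lnot Q):
            × closes — contains both Q and \lnot Q.
All 5 branches close.
Every branch closed, so the premises entail the conclusion.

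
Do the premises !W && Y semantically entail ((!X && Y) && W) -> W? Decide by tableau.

Initial set: {(!W && Y); !(((!X && Y) && W) -> W)}.
(!W && Y): α-rule — add !W, Y.
!(((!X && Y) && W) -> W): α-rule — add ((!X && Y) && W), !W.
((!X && Y) && W): α-rule — add (!X && Y), W.
× closes — contains both W and !W.
All 1 branch closes.
Every branch closed, so the premises entail the conclusion.

Yes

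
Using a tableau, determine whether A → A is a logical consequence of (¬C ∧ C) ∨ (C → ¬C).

Initial set: {((¬C ∧ C) ∨ (C → ¬C)); ¬(A → A)}.
¬(A → A): α-rule — add A, ¬A.
× closes — contains both A and ¬A.
All 1 branch closes.
Every branch closed, so the premises entail the conclusion.

Yes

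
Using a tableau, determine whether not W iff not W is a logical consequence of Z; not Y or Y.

Yes

Initial set: {Z; (not Y or Y); not (not W iff not W)}.
(not Y or Y): β-rule — branch into not Y  //  Y.
  branch 1 (add not Y):
    not (not W iff not W): β-rule — branch into not W, not not W  //  not not W, not W.
      branch 1.1 (add not W, not not W):
        × closes — contains both W and not W.
      branch 1.2 (add not not W, not W):
        × closes — contains both W and not W.
  branch 2 (add Y):
    not (not W iff not W): β-rule — branch into not W, not not W  //  not not W, not W.
      branch 2.1 (add not W, not not W):
        × closes — contains both W and not W.
      branch 2.2 (add not not W, not W):
        × closes — contains both W and not W.
All 4 branches close.
Every branch closed, so the premises entail the conclusion.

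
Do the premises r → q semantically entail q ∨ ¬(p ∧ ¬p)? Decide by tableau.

Yes

Initial set: {(r → q); ¬(q ∨ ¬(p ∧ ¬p))}.
¬(q ∨ ¬(p ∧ ¬p)): α-rule — add ¬q, ¬¬(p ∧ ¬p).
¬¬(p ∧ ¬p): α-rule — add p, ¬p.
× closes — contains both p and ¬p.
All 1 branch closes.
Every branch closed, so the premises entail the conclusion.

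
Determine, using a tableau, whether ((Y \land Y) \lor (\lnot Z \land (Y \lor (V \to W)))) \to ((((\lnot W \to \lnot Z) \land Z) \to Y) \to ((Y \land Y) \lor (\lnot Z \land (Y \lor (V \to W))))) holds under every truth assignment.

Assume the negation and expand:
Initial set: {F (((Y \land Y) \lor (\lnot Z \land (Y \lor (V \to W)))) \to ((((\lnot W \to \lnot Z) \land Z) \to Y) \to ((Y \land Y) \lor (\lnot Z \land (Y \lor (V \to W))))))}.
F (((Y \land Y) \lor (\lnot Z \land (Y \lor (V \to W)))) \to ((((\lnot W \to \lnot Z) \land Z) \to Y) \to ((Y \land Y) \lor (\lnot Z \land (Y \lor (V \to W)))))): α-rule — add T ((Y \land Y) \lor (\lnot Z \land (Y \lor (V \to W)))), F ((((\lnot W \to \lnot Z) \land Z) \to Y) \to ((Y \land Y) \lor (\lnot Z \land (Y \lor (V \to W))))).
F ((((\lnot W \to \lnot Z) \land Z) \to Y) \to ((Y \land Y) \lor (\lnot Z \land (Y \lor (V \to W))))): α-rule — add T (((\lnot W \to \lnot Z) \land Z) \to Y), F ((Y \land Y) \lor (\lnot Z \land (Y \lor (V \to W)))).
F ((Y \land Y) \lor (\lnot Z \land (Y \lor (V \to W)))): α-rule — add F (Y \land Y), F (\lnot Z \land (Y \lor (V \to W))).
T ((Y \land Y) \lor (\lnot Z \land (Y \lor (V \to W)))): β-rule — branch into T (Y \land Y)  //  T (\lnot Z \land (Y \lor (V \to W))).
  branch 1 (add T (Y \land Y)):
    T (Y \land Y): α-rule — add T Y, T Y.
    T (((\lnot W \to \lnot Z) \land Z) \to Y): β-rule — branch into F ((\lnot W \to \lnot Z) \land Z)  //  T Y.
      branch 1.1 (add F ((\lnot W \to \lnot Z) \land Z)):
        F (Y \land Y): β-rule — branch into F Y  //  F Y.
          branch 1.1.1 (add F Y):
            × closes — contains both Y and \lnot Y.
          branch 1.1.2 (add F Y):
            × closes — contains both Y and \lnot Y.
      branch 1.2 (add T Y):
        F (Y \land Y): β-rule — branch into F Y  //  F Y.
          branch 1.2.1 (add F Y):
            × closes — contains both Y and \lnot Y.
          branch 1.2.2 (add F Y):
            × closes — contains both Y and \lnot Y.
  branch 2 (add T (\lnot Z \land (Y \lor (V \to W)))):
    T (\lnot Z \land (Y \lor (V \to W))): α-rule — add T \lnot Z, T (Y \lor (V \to W)).
    T (((\lnot W \to \lnot Z) \land Z) \to Y): β-rule — branch into F ((\lnot W \to \lnot Z) \land Z)  //  T Y.
      branch 2.1 (add F ((\lnot W \to \lnot Z) \land Z)):
        F (Y \land Y): β-rule — branch into F Y  //  F Y.
          branch 2.1.1 (add F Y):
            F (\lnot Z \land (Y \lor (V \to W))): β-rule — branch into F \lnot Z  //  F (Y \lor (V \to W)).
              branch 2.1.1.1 (add F \lnot Z):
                × closes — contains both Z and \lnot Z.
              branch 2.1.1.2 (add F (Y \lor (V \to W))):
                F (Y \lor (V \to W)): α-rule — add F Y, F (V \to W).
                F (V \to W): α-rule — add T V, F W.
                T (Y \lor (V \to W)): β-rule — branch into T Y  //  T (V \to W).
                  branch 2.1.1.2.1 (add T Y):
                    × closes — contains both Y and \lnot Y.
                  branch 2.1.1.2.2 (add T (V \to W)):
                    F ((\lnot W \to \lnot Z) \land Z): β-rule — branch into F (\lnot W \to \lnot Z)  //  F Z.
                      branch 2.1.1.2.2.1 (add F (\lnot W \to \lnot Z)):
                        F (\lnot W \to \lnot Z): α-rule — add T \lnot W, F \lnot Z.
                        × closes — contains both Z and \lnot Z.
                      branch 2.1.1.2.2.2 (add F Z):
                        T (V \to W): β-rule — branch into F V  //  T W.
                          branch 2.1.1.2.2.2.1 (add F V):
                            × closes — contains both V and \lnot V.
                          branch 2.1.1.2.2.2.2 (add T W):
                            × closes — contains both W and \lnot W.
          branch 2.1.2 (add F Y):
            F (\lnot Z \land (Y \lor (V \to W))): β-rule — branch into F \lnot Z  //  F (Y \lor (V \to W)).
              branch 2.1.2.1 (add F \lnot Z):
                × closes — contains both Z and \lnot Z.
              branch 2.1.2.2 (add F (Y \lor (V \to W))):
                F (Y \lor (V \to W)): α-rule — add F Y, F (V \to W).
                F (V \to W): α-rule — add T V, F W.
                T (Y \lor (V \to W)): β-rule — branch into T Y  //  T (V \to W).
                  branch 2.1.2.2.1 (add T Y):
                    × closes — contains both Y and \lnot Y.
                  branch 2.1.2.2.2 (add T (V \to W)):
                    F ((\lnot W \to \lnot Z) \land Z): β-rule — branch into F (\lnot W \to \lnot Z)  //  F Z.
                      branch 2.1.2.2.2.1 (add F (\lnot W \to \lnot Z)):
                        F (\lnot W \to \lnot Z): α-rule — add T \lnot W, F \lnot Z.
                        × closes — contains both Z and \lnot Z.
                      branch 2.1.2.2.2.2 (add F Z):
                        T (V \to W): β-rule — branch into F V  //  T W.
                          branch 2.1.2.2.2.2.1 (add F V):
                            × closes — contains both V and \lnot V.
                          branch 2.1.2.2.2.2.2 (add T W):
                            × closes — contains both W and \lnot W.
      branch 2.2 (add T Y):
        F (Y \land Y): β-rule — branch into F Y  //  F Y.
          branch 2.2.1 (add F Y):
            × closes — contains both Y and \lnot Y.
          branch 2.2.2 (add F Y):
            × closes — contains both Y and \lnot Y.
All 16 branches close.
Every branch closed, so the negation is unsatisfiable and the formula is valid.

Valid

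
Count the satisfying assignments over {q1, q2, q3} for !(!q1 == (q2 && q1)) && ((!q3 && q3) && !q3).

Initial set: {(!(!q1 == (q2 && q1)) && ((!q3 && q3) && !q3))}.
(!(!q1 == (q2 && q1)) && ((!q3 && q3) && !q3)): α-rule — add !(!q1 == (q2 && q1)), ((!q3 && q3) && !q3).
((!q3 && q3) && !q3): α-rule — add (!q3 && q3), !q3.
(!q3 && q3): α-rule — add !q3, q3.
× closes — contains both q3 and !q3.
All 1 branch closes.
No open branches: the formula has 0 satisfying assignments.

0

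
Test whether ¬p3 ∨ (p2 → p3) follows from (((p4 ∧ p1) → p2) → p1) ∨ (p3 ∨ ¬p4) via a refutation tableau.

Initial set: {((((p4 ∧ p1) → p2) → p1) ∨ (p3 ∨ ¬p4)); ¬(¬p3 ∨ (p2 → p3))}.
¬(¬p3 ∨ (p2 → p3)): α-rule — add ¬¬p3, ¬(p2 → p3).
¬(p2 → p3): α-rule — add p2, ¬p3.
× closes — contains both p3 and ¬p3.
All 1 branch closes.
Every branch closed, so the premises entail the conclusion.

Yes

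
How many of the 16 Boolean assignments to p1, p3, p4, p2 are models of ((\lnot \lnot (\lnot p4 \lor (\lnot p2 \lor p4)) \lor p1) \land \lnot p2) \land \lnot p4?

4

Initial set: {T (((\lnot \lnot (\lnot p4 \lor (\lnot p2 \lor p4)) \lor p1) \land \lnot p2) \land \lnot p4)}.
T (((\lnot \lnot (\lnot p4 \lor (\lnot p2 \lor p4)) \lor p1) \land \lnot p2) \land \lnot p4): α-rule — add T ((\lnot \lnot (\lnot p4 \lor (\lnot p2 \lor p4)) \lor p1) \land \lnot p2), T \lnot p4.
T ((\lnot \lnot (\lnot p4 \lor (\lnot p2 \lor p4)) \lor p1) \land \lnot p2): α-rule — add T (\lnot \lnot (\lnot p4 \lor (\lnot p2 \lor p4)) \lor p1), T \lnot p2.
T (\lnot \lnot (\lnot p4 \lor (\lnot p2 \lor p4)) \lor p1): β-rule — branch into T \lnot \lnot (\lnot p4 \lor (\lnot p2 \lor p4))  //  T p1.
  branch 1 (add T \lnot \lnot (\lnot p4 \lor (\lnot p2 \lor p4))):
    T \lnot \lnot (\lnot p4 \lor (\lnot p2 \lor p4)): drop double negation, giving T (\lnot p4 \lor (\lnot p2 \lor p4)).
    T (\lnot p4 \lor (\lnot p2 \lor p4)): β-rule — branch into T \lnot p4  //  T (\lnot p2 \lor p4).
      branch 1.1 (add T \lnot p4):
        ○ open, literals {p2=F, p4=F}.
      branch 1.2 (add T (\lnot p2 \lor p4)):
        T (\lnot p2 \lor p4): β-rule — branch into T \lnot p2  //  T p4.
          branch 1.2.1 (add T \lnot p2):
            ○ open, literals {p2=F, p4=F}.
          branch 1.2.2 (add T p4):
            × closes — contains both p4 and \lnot p4.
  branch 2 (add T p1):
    ○ open, literals {p1=T, p2=F, p4=F}.
1 branch closed, 3 open.
Each open branch fixes some atoms; the unmentioned ones are free. Counting distinct full assignments: branch {p2=F, p4=F} (p1, p3) contributes 4 new; branch {p2=F, p4=F} (p1, p3) contributes 0 new; branch {p1=T, p2=F, p4=F} (p3) contributes 0 new. Total: 4.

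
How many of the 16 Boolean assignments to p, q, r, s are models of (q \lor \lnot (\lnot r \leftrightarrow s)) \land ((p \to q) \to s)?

7

Initial set: {((q \lor \lnot (\lnot r \leftrightarrow s)) \land ((p \to q) \to s))}.
((q \lor \lnot (\lnot r \leftrightarrow s)) \land ((p \to q) \to s)): α-rule — add (q \lor \lnot (\lnot r \leftrightarrow s)), ((p \to q) \to s).
(q \lor \lnot (\lnot r \leftrightarrow s)): β-rule — branch into q  //  \lnot (\lnot r \leftrightarrow s).
  branch 1 (add q):
    ((p \to q) \to s): β-rule — branch into \lnot (p \to q)  //  s.
      branch 1.1 (add \lnot (p \to q)):
        \lnot (p \to q): α-rule — add p, \lnot q.
        × closes — contains both q and \lnot q.
      branch 1.2 (add s):
        ○ open, literals {q=1, s=1}.
  branch 2 (add \lnot (\lnot r \leftrightarrow s)):
    ((p \to q) \to s): β-rule — branch into \lnot (p \to q)  //  s.
      branch 2.1 (add \lnot (p \to q)):
        \lnot (p \to q): α-rule — add p, \lnot q.
        \lnot (\lnot r \leftrightarrow s): β-rule — branch into \lnot r, \lnot s  //  \lnot \lnot r, s.
          branch 2.1.1 (add \lnot r, \lnot s):
            ○ open, literals {p=1, q=0, r=0, s=0}.
          branch 2.1.2 (add \lnot \lnot r, s):
            ○ open, literals {p=1, q=0, r=1, s=1}.
      branch 2.2 (add s):
        \lnot (\lnot r \leftrightarrow s): β-rule — branch into \lnot r, \lnot s  //  \lnot \lnot r, s.
          branch 2.2.1 (add \lnot r, \lnot s):
            × closes — contains both s and \lnot s.
          branch 2.2.2 (add \lnot \lnot r, s):
            ○ open, literals {r=1, s=1}.
2 branches closed, 4 open.
Each open branch fixes some atoms; the unmentioned ones are free. Counting distinct full assignments: branch {q=1, s=1} (p, r) contributes 4 new; branch {p=1, q=0, r=0, s=0} (none free) contributes 1 new; branch {p=1, q=0, r=1, s=1} (none free) contributes 1 new; branch {r=1, s=1} (p, q) contributes 1 new. Total: 7.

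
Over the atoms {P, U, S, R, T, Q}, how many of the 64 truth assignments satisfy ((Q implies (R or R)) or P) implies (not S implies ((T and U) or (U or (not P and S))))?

Initial set: {(((Q implies (R or R)) or P) implies (not S implies ((T and U) or (U or (not P and S)))))}.
(((Q implies (R or R)) or P) implies (not S implies ((T and U) or (U or (not P and S))))): β-rule — branch into not ((Q implies (R or R)) or P)  //  (not S implies ((T and U) or (U or (not P and S)))).
  branch 1 (add not ((Q implies (R or R)) or P)):
    not ((Q implies (R or R)) or P): α-rule — add not (Q implies (R or R)), not P.
    not (Q implies (R or R)): α-rule — add Q, not (R or R).
    not (R or R): α-rule — add not R, not R.
    ○ open, literals {P=false, Q=true, R=false}.
  branch 2 (add (not S implies ((T and U) or (U or (not P and S))))):
    (not S implies ((T and U) or (U or (not P and S)))): β-rule — branch into not not S  //  ((T and U) or (U or (not P and S))).
      branch 2.1 (add not not S):
        ○ open, literals {S=true}.
      branch 2.2 (add ((T and U) or (U or (not P and S)))):
        ((T and U) or (U or (not P and S))): β-rule — branch into (T and U)  //  (U or (not P and S)).
          branch 2.2.1 (add (T and U)):
            (T and U): α-rule — add T, U.
            ○ open, literals {T=true, U=true}.
          branch 2.2.2 (add (U or (not P and S))):
            (U or (not P and S)): β-rule — branch into U  //  (not P and S).
              branch 2.2.2.1 (add U):
                ○ open, literals {U=true}.
              branch 2.2.2.2 (add (not P and S)):
                (not P and S): α-rule — add not P, S.
                ○ open, literals {P=false, S=true}.
0 branches closed, 5 open.
Each open branch fixes some atoms; the unmentioned ones are free. Counting distinct full assignments: branch {P=false, Q=true, R=false} (U, S, T) contributes 8 new; branch {S=true} (P, U, R, T, Q) contributes 28 new; branch {T=true, U=true} (P, S, R, Q) contributes 7 new; branch {U=true} (P, S, R, T, Q) contributes 7 new; branch {P=false, S=true} (U, R, T, Q) contributes 0 new. Total: 50.

50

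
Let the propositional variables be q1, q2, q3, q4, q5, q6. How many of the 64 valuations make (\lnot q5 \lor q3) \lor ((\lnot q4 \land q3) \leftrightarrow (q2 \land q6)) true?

Initial set: {((\lnot q5 \lor q3) \lor ((\lnot q4 \land q3) \leftrightarrow (q2 \land q6)))}.
((\lnot q5 \lor q3) \lor ((\lnot q4 \land q3) \leftrightarrow (q2 \land q6))): β-rule — branch into (\lnot q5 \lor q3)  //  ((\lnot q4 \land q3) \leftrightarrow (q2 \land q6)).
  branch 1 (add (\lnot q5 \lor q3)):
    (\lnot q5 \lor q3): β-rule — branch into \lnot q5  //  q3.
      branch 1.1 (add \lnot q5):
        ○ open, literals {q5=0}.
      branch 1.2 (add q3):
        ○ open, literals {q3=1}.
  branch 2 (add ((\lnot q4 \land q3) \leftrightarrow (q2 \land q6))):
    ((\lnot q4 \land q3) \leftrightarrow (q2 \land q6)): β-rule — branch into (\lnot q4 \land q3), (q2 \land q6)  //  \lnot (\lnot q4 \land q3), \lnot (q2 \land q6).
      branch 2.1 (add (\lnot q4 \land q3), (q2 \land q6)):
        (\lnot q4 \land q3): α-rule — add \lnot q4, q3.
        (q2 \land q6): α-rule — add q2, q6.
        ○ open, literals {q2=1, q3=1, q4=0, q6=1}.
      branch 2.2 (add \lnot (\lnot q4 \land q3), \lnot (q2 \land q6)):
        \lnot (\lnot q4 \land q3): β-rule — branch into \lnot \lnot q4  //  \lnot q3.
          branch 2.2.1 (add \lnot \lnot q4):
            \lnot (q2 \land q6): β-rule — branch into \lnot q2  //  \lnot q6.
              branch 2.2.1.1 (add \lnot q2):
                ○ open, literals {q2=0, q4=1}.
              branch 2.2.1.2 (add \lnot q6):
                ○ open, literals {q4=1, q6=0}.
          branch 2.2.2 (add \lnot q3):
            \lnot (q2 \land q6): β-rule — branch into \lnot q2  //  \lnot q6.
              branch 2.2.2.1 (add \lnot q2):
                ○ open, literals {q2=0, q3=0}.
              branch 2.2.2.2 (add \lnot q6):
                ○ open, literals {q3=0, q6=0}.
0 branches closed, 7 open.
Each open branch fixes some atoms; the unmentioned ones are free. Counting distinct full assignments: branch {q5=0} (q1, q2, q3, q4, q6) contributes 32 new; branch {q3=1} (q1, q2, q4, q5, q6) contributes 16 new; branch {q2=1, q3=1, q4=0, q6=1} (q1, q5) contributes 0 new; branch {q2=0, q4=1} (q1, q3, q5, q6) contributes 4 new; branch {q4=1, q6=0} (q1, q2, q3, q5) contributes 2 new; branch {q2=0, q3=0} (q1, q4, q5, q6) contributes 4 new; branch {q3=0, q6=0} (q1, q2, q4, q5) contributes 2 new. Total: 60.

60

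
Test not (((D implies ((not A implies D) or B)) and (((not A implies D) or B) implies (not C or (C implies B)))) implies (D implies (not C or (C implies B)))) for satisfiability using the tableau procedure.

Initial set: {not (((D implies ((not A implies D) or B)) and (((not A implies D) or B) implies (not C or (C implies B)))) implies (D implies (not C or (C implies B))))}.
not (((D implies ((not A implies D) or B)) and (((not A implies D) or B) implies (not C or (C implies B)))) implies (D implies (not C or (C implies B)))): α-rule — add ((D implies ((not A implies D) or B)) and (((not A implies D) or B) implies (not C or (C implies B)))), not (D implies (not C or (C implies B))).
((D implies ((not A implies D) or B)) and (((not A implies D) or B) implies (not C or (C implies B)))): α-rule — add (D implies ((not A implies D) or B)), (((not A implies D) or B) implies (not C or (C implies B))).
not (D implies (not C or (C implies B))): α-rule — add D, not (not C or (C implies B)).
not (not C or (C implies B)): α-rule — add not not C, not (C implies B).
not (C implies B): α-rule — add C, not B.
(D implies ((not A implies D) or B)): β-rule — branch into not D  //  ((not A implies D) or B).
  branch 1 (add not D):
    × closes — contains both D and not D.
  branch 2 (add ((not A implies D) or B)):
    (((not A implies D) or B) implies (not C or (C implies B))): β-rule — branch into not ((not A implies D) or B)  //  (not C or (C implies B)).
      branch 2.1 (add not ((not A implies D) or B)):
        not ((not A implies D) or B): α-rule — add not (not A implies D), not B.
        not (not A implies D): α-rule — add not A, not D.
        × closes — contains both D and not D.
      branch 2.2 (add (not C or (C implies B))):
        ((not A implies D) or B): β-rule — branch into (not A implies D)  //  B.
          branch 2.2.1 (add (not A implies D)):
            (not C or (C implies B)): β-rule — branch into not C  //  (C implies B).
              branch 2.2.1.1 (add not C):
                × closes — contains both C and not C.
              branch 2.2.1.2 (add (C implies B)):
                (not A implies D): β-rule — branch into not not A  //  D.
                  branch 2.2.1.2.1 (add not not A):
                    (C implies B): β-rule — branch into not C  //  B.
                      branch 2.2.1.2.1.1 (add not C):
                        × closes — contains both C and not C.
                      branch 2.2.1.2.1.2 (add B):
                        × closes — contains both B and not B.
                  branch 2.2.1.2.2 (add D):
                    (C implies B): β-rule — branch into not C  //  B.
                      branch 2.2.1.2.2.1 (add not C):
                        × closes — contains both C and not C.
                      branch 2.2.1.2.2.2 (add B):
                        × closes — contains both B and not B.
          branch 2.2.2 (add B):
            × closes — contains both B and not B.
All 8 branches close.
Every branch closed; the formula is unsatisfiable.

Unsatisfiable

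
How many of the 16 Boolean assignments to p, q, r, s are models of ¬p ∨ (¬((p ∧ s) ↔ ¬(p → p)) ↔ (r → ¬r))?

Initial set: {T (¬p ∨ (¬((p ∧ s) ↔ ¬(p → p)) ↔ (r → ¬r)))}.
T (¬p ∨ (¬((p ∧ s) ↔ ¬(p → p)) ↔ (r → ¬r))): β-rule — branch into T ¬p  //  T (¬((p ∧ s) ↔ ¬(p → p)) ↔ (r → ¬r)).
  branch 1 (add T ¬p):
    ○ open, literals {p=F}.
  branch 2 (add T (¬((p ∧ s) ↔ ¬(p → p)) ↔ (r → ¬r))):
    T (¬((p ∧ s) ↔ ¬(p → p)) ↔ (r → ¬r)): β-rule — branch into T ¬((p ∧ s) ↔ ¬(p → p)), T (r → ¬r)  //  F ¬((p ∧ s) ↔ ¬(p → p)), F (r → ¬r).
      branch 2.1 (add T ¬((p ∧ s) ↔ ¬(p → p)), T (r → ¬r)):
        T ¬((p ∧ s) ↔ ¬(p → p)): β-rule — branch into T (p ∧ s), F ¬(p → p)  //  F (p ∧ s), T ¬(p → p).
          branch 2.1.1 (add T (p ∧ s), F ¬(p → p)):
            T (p ∧ s): α-rule — add T p, T s.
            T (r → ¬r): β-rule — branch into F r  //  T ¬r.
              branch 2.1.1.1 (add F r):
                F ¬(p → p): β-rule — branch into F p  //  T p.
                  branch 2.1.1.1.1 (add F p):
                    × closes — contains both p and ¬p.
                  branch 2.1.1.1.2 (add T p):
                    ○ open, literals {p=T, r=F, s=T}.
              branch 2.1.1.2 (add T ¬r):
                F ¬(p → p): β-rule — branch into F p  //  T p.
                  branch 2.1.1.2.1 (add F p):
                    × closes — contains both p and ¬p.
                  branch 2.1.1.2.2 (add T p):
                    ○ open, literals {p=T, r=F, s=T}.
          branch 2.1.2 (add F (p ∧ s), T ¬(p → p)):
            T ¬(p → p): α-rule — add T p, F p.
            × closes — contains both p and ¬p.
      branch 2.2 (add F ¬((p ∧ s) ↔ ¬(p → p)), F (r → ¬r)):
        F (r → ¬r): α-rule — add T r, F ¬r.
        F ¬((p ∧ s) ↔ ¬(p → p)): β-rule — branch into T (p ∧ s), T ¬(p → p)  //  F (p ∧ s), F ¬(p → p).
          branch 2.2.1 (add T (p ∧ s), T ¬(p → p)):
            T (p ∧ s): α-rule — add T p, T s.
            T ¬(p → p): α-rule — add T p, F p.
            × closes — contains both p and ¬p.
          branch 2.2.2 (add F (p ∧ s), F ¬(p → p)):
            F (p ∧ s): β-rule — branch into F p  //  F s.
              branch 2.2.2.1 (add F p):
                F ¬(p → p): β-rule — branch into F p  //  T p.
                  branch 2.2.2.1.1 (add F p):
                    ○ open, literals {p=F, r=T}.
                  branch 2.2.2.1.2 (add T p):
                    × closes — contains both p and ¬p.
              branch 2.2.2.2 (add F s):
                F ¬(p → p): β-rule — branch into F p  //  T p.
                  branch 2.2.2.2.1 (add F p):
                    ○ open, literals {p=F, r=T, s=F}.
                  branch 2.2.2.2.2 (add T p):
                    ○ open, literals {p=T, r=T, s=F}.
5 branches closed, 6 open.
Each open branch fixes some atoms; the unmentioned ones are free. Counting distinct full assignments: branch {p=F} (q, r, s) contributes 8 new; branch {p=T, r=F, s=T} (q) contributes 2 new; branch {p=T, r=F, s=T} (q) contributes 0 new; branch {p=F, r=T} (q, s) contributes 0 new; branch {p=F, r=T, s=F} (q) contributes 0 new; branch {p=T, r=T, s=F} (q) contributes 2 new. Total: 12.

12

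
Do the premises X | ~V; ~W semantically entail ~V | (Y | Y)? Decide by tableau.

Initial set: {T (X | ~V); T ~W; F (~V | (Y | Y))}.
F (~V | (Y | Y)): α-rule — add F ~V, F (Y | Y).
F (Y | Y): α-rule — add F Y, F Y.
T (X | ~V): β-rule — branch into T X  //  T ~V.
  branch 1 (add T X):
    ○ open, literals {V=true, W=false, X=true, Y=false}.
  branch 2 (add T ~V):
    × closes — contains both V and ~V.
1 branch closed, 1 open.
An open branch gives a countermodel: V=true, W=false, X=true, Y=false (unmentioned atoms arbitrary); the premises hold there but the conclusion fails.

No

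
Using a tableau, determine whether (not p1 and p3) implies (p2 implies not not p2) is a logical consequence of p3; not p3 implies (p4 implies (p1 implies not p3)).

Yes

Initial set: {p3; (not p3 implies (p4 implies (p1 implies not p3))); not ((not p1 and p3) implies (p2 implies not not p2))}.
not ((not p1 and p3) implies (p2 implies not not p2)): α-rule — add (not p1 and p3), not (p2 implies not not p2).
(not p1 and p3): α-rule — add not p1, p3.
not (p2 implies not not p2): α-rule — add p2, not not not p2.
not not not p2: drop double negation, giving not p2.
× closes — contains both p2 and not p2.
All 1 branch closes.
Every branch closed, so the premises entail the conclusion.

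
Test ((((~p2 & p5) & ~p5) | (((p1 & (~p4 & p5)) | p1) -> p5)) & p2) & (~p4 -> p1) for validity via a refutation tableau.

Assume the negation and expand:
Initial set: {F (((((~p2 & p5) & ~p5) | (((p1 & (~p4 & p5)) | p1) -> p5)) & p2) & (~p4 -> p1))}.
F (((((~p2 & p5) & ~p5) | (((p1 & (~p4 & p5)) | p1) -> p5)) & p2) & (~p4 -> p1)): β-rule — branch into F ((((~p2 & p5) & ~p5) | (((p1 & (~p4 & p5)) | p1) -> p5)) & p2)  //  F (~p4 -> p1).
  branch 1 (add F ((((~p2 & p5) & ~p5) | (((p1 & (~p4 & p5)) | p1) -> p5)) & p2)):
    F ((((~p2 & p5) & ~p5) | (((p1 & (~p4 & p5)) | p1) -> p5)) & p2): β-rule — branch into F (((~p2 & p5) & ~p5) | (((p1 & (~p4 & p5)) | p1) -> p5))  //  F p2.
      branch 1.1 (add F (((~p2 & p5) & ~p5) | (((p1 & (~p4 & p5)) | p1) -> p5))):
        F (((~p2 & p5) & ~p5) | (((p1 & (~p4 & p5)) | p1) -> p5)): α-rule — add F ((~p2 & p5) & ~p5), F (((p1 & (~p4 & p5)) | p1) -> p5).
        F (((p1 & (~p4 & p5)) | p1) -> p5): α-rule — add T ((p1 & (~p4 & p5)) | p1), F p5.
        F ((~p2 & p5) & ~p5): β-rule — branch into F (~p2 & p5)  //  F ~p5.
          branch 1.1.1 (add F (~p2 & p5)):
            T ((p1 & (~p4 & p5)) | p1): β-rule — branch into T (p1 & (~p4 & p5))  //  T p1.
              branch 1.1.1.1 (add T (p1 & (~p4 & p5))):
                T (p1 & (~p4 & p5)): α-rule — add T p1, T (~p4 & p5).
                T (~p4 & p5): α-rule — add T ~p4, T p5.
                × closes — contains both p5 and ~p5.
              branch 1.1.1.2 (add T p1):
                F (~p2 & p5): β-rule — branch into F ~p2  //  F p5.
                  branch 1.1.1.2.1 (add F ~p2):
                    ○ open, literals {p1=T, p2=T, p5=F}.
                  branch 1.1.1.2.2 (add F p5):
                    ○ open, literals {p1=T, p5=F}.
          branch 1.1.2 (add F ~p5):
            × closes — contains both p5 and ~p5.
      branch 1.2 (add F p2):
        ○ open, literals {p2=F}.
  branch 2 (add F (~p4 -> p1)):
    F (~p4 -> p1): α-rule — add T ~p4, F p1.
    ○ open, literals {p1=F, p4=F}.
2 branches closed, 4 open.
An open branch gives a countermodel: p1=T, p2=T, p5=F (unmentioned atoms arbitrary); under it the original formula is false.

Not valid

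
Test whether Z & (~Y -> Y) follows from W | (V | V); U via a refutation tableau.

Initial set: {(W | (V | V)); U; ~(Z & (~Y -> Y))}.
(W | (V | V)): β-rule — branch into W  //  (V | V).
  branch 1 (add W):
    ~(Z & (~Y -> Y)): β-rule — branch into ~Z  //  ~(~Y -> Y).
      branch 1.1 (add ~Z):
        ○ open, literals {U=T, W=T, Z=F}.
      branch 1.2 (add ~(~Y -> Y)):
        ~(~Y -> Y): α-rule — add ~Y, ~Y.
        ○ open, literals {U=T, W=T, Y=F}.
  branch 2 (add (V | V)):
    ~(Z & (~Y -> Y)): β-rule — branch into ~Z  //  ~(~Y -> Y).
      branch 2.1 (add ~Z):
        (V | V): β-rule — branch into V  //  V.
          branch 2.1.1 (add V):
            ○ open, literals {U=T, V=T, Z=F}.
          branch 2.1.2 (add V):
            ○ open, literals {U=T, V=T, Z=F}.
      branch 2.2 (add ~(~Y -> Y)):
        ~(~Y -> Y): α-rule — add ~Y, ~Y.
        (V | V): β-rule — branch into V  //  V.
          branch 2.2.1 (add V):
            ○ open, literals {U=T, V=T, Y=F}.
          branch 2.2.2 (add V):
            ○ open, literals {U=T, V=T, Y=F}.
0 branches closed, 6 open.
An open branch gives a countermodel: U=T, W=T, Z=F (unmentioned atoms arbitrary); the premises hold there but the conclusion fails.

No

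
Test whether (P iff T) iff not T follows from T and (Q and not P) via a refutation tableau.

Initial set: {(T and (Q and not P)); not ((P iff T) iff not T)}.
(T and (Q and not P)): α-rule — add T, (Q and not P).
(Q and not P): α-rule — add Q, not P.
not ((P iff T) iff not T): β-rule — branch into (P iff T), not not T  //  not (P iff T), not T.
  branch 1 (add (P iff T), not not T):
    (P iff T): β-rule — branch into P, T  //  not P, not T.
      branch 1.1 (add P, T):
        × closes — contains both P and not P.
      branch 1.2 (add not P, not T):
        × closes — contains both T and not T.
  branch 2 (add not (P iff T), not T):
    × closes — contains both T and not T.
All 3 branches close.
Every branch closed, so the premises entail the conclusion.

Yes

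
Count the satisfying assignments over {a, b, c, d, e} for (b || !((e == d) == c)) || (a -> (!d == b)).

30

Initial set: {((b || !((e == d) == c)) || (a -> (!d == b)))}.
((b || !((e == d) == c)) || (a -> (!d == b))): β-rule — branch into (b || !((e == d) == c))  //  (a -> (!d == b)).
  branch 1 (add (b || !((e == d) == c))):
    (b || !((e == d) == c)): β-rule — branch into b  //  !((e == d) == c).
      branch 1.1 (add b):
        ○ open, literals {b=true}.
      branch 1.2 (add !((e == d) == c)):
        !((e == d) == c): β-rule — branch into (e == d), !c  //  !(e == d), c.
          branch 1.2.1 (add (e == d), !c):
            (e == d): β-rule — branch into e, d  //  !e, !d.
              branch 1.2.1.1 (add e, d):
                ○ open, literals {c=false, d=true, e=true}.
              branch 1.2.1.2 (add !e, !d):
                ○ open, literals {c=false, d=false, e=false}.
          branch 1.2.2 (add !(e == d), c):
            !(e == d): β-rule — branch into e, !d  //  !e, d.
              branch 1.2.2.1 (add e, !d):
                ○ open, literals {c=true, d=false, e=true}.
              branch 1.2.2.2 (add !e, d):
                ○ open, literals {c=true, d=true, e=false}.
  branch 2 (add (a -> (!d == b))):
    (a -> (!d == b)): β-rule — branch into !a  //  (!d == b).
      branch 2.1 (add !a):
        ○ open, literals {a=false}.
      branch 2.2 (add (!d == b)):
        (!d == b): β-rule — branch into !d, b  //  !!d, !b.
          branch 2.2.1 (add !d, b):
            ○ open, literals {b=true, d=false}.
          branch 2.2.2 (add !!d, !b):
            ○ open, literals {b=false, d=true}.
0 branches closed, 8 open.
Each open branch fixes some atoms; the unmentioned ones are free. Counting distinct full assignments: branch {b=true} (a, c, d, e) contributes 16 new; branch {c=false, d=true, e=true} (a, b) contributes 2 new; branch {c=false, d=false, e=false} (a, b) contributes 2 new; branch {c=true, d=false, e=true} (a, b) contributes 2 new; branch {c=true, d=true, e=false} (a, b) contributes 2 new; branch {a=false} (b, c, d, e) contributes 4 new; branch {b=true, d=false} (a, c, e) contributes 0 new; branch {b=false, d=true} (a, c, e) contributes 2 new. Total: 30.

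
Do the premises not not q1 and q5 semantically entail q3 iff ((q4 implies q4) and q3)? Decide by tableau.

Initial set: {(not not q1 and q5); not (q3 iff ((q4 implies q4) and q3))}.
(not not q1 and q5): α-rule — add not not q1, q5.
not not q1: drop double negation, giving q1.
not (q3 iff ((q4 implies q4) and q3)): β-rule — branch into q3, not ((q4 implies q4) and q3)  //  not q3, ((q4 implies q4) and q3).
  branch 1 (add q3, not ((q4 implies q4) and q3)):
    not ((q4 implies q4) and q3): β-rule — branch into not (q4 implies q4)  //  not q3.
      branch 1.1 (add not (q4 implies q4)):
        not (q4 implies q4): α-rule — add q4, not q4.
        × closes — contains both q4 and not q4.
      branch 1.2 (add not q3):
        × closes — contains both q3 and not q3.
  branch 2 (add not q3, ((q4 implies q4) and q3)):
    ((q4 implies q4) and q3): α-rule — add (q4 implies q4), q3.
    × closes — contains both q3 and not q3.
All 3 branches close.
Every branch closed, so the premises entail the conclusion.

Yes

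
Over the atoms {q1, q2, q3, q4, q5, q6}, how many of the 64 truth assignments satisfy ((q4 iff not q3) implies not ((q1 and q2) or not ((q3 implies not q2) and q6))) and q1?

20

Initial set: {T (((q4 iff not q3) implies not ((q1 and q2) or not ((q3 implies not q2) and q6))) and q1)}.
T (((q4 iff not q3) implies not ((q1 and q2) or not ((q3 implies not q2) and q6))) and q1): α-rule — add T ((q4 iff not q3) implies not ((q1 and q2) or not ((q3 implies not q2) and q6))), T q1.
T ((q4 iff not q3) implies not ((q1 and q2) or not ((q3 implies not q2) and q6))): β-rule — branch into F (q4 iff not q3)  //  T not ((q1 and q2) or not ((q3 implies not q2) and q6)).
  branch 1 (add F (q4 iff not q3)):
    F (q4 iff not q3): β-rule — branch into T q4, F not q3  //  F q4, T not q3.
      branch 1.1 (add T q4, F not q3):
        ○ open, literals {q1=T, q3=T, q4=T}.
      branch 1.2 (add F q4, T not q3):
        ○ open, literals {q1=T, q3=F, q4=F}.
  branch 2 (add T not ((q1 and q2) or not ((q3 implies not q2) and q6))):
    T not ((q1 and q2) or not ((q3 implies not q2) and q6)): α-rule — add F (q1 and q2), F not ((q3 implies not q2) and q6).
    F not ((q3 implies not q2) and q6): α-rule — add T (q3 implies not q2), T q6.
    F (q1 and q2): β-rule — branch into F q1  //  F q2.
      branch 2.1 (add F q1):
        × closes — contains both q1 and not q1.
      branch 2.2 (add F q2):
        T (q3 implies not q2): β-rule — branch into F q3  //  T not q2.
          branch 2.2.1 (add F q3):
            ○ open, literals {q1=T, q2=F, q3=F, q6=T}.
          branch 2.2.2 (add T not q2):
            ○ open, literals {q1=T, q2=F, q6=T}.
1 branch closed, 4 open.
Each open branch fixes some atoms; the unmentioned ones are free. Counting distinct full assignments: branch {q1=T, q3=T, q4=T} (q2, q5, q6) contributes 8 new; branch {q1=T, q3=F, q4=F} (q2, q5, q6) contributes 8 new; branch {q1=T, q2=F, q3=F, q6=T} (q4, q5) contributes 2 new; branch {q1=T, q2=F, q6=T} (q3, q4, q5) contributes 2 new. Total: 20.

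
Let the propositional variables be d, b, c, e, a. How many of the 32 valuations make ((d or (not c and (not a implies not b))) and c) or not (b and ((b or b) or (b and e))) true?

20

Initial set: {(((d or (not c and (not a implies not b))) and c) or not (b and ((b or b) or (b and e))))}.
(((d or (not c and (not a implies not b))) and c) or not (b and ((b or b) or (b and e)))): β-rule — branch into ((d or (not c and (not a implies not b))) and c)  //  not (b and ((b or b) or (b and e))).
  branch 1 (add ((d or (not c and (not a implies not b))) and c)):
    ((d or (not c and (not a implies not b))) and c): α-rule — add (d or (not c and (not a implies not b))), c.
    (d or (not c and (not a implies not b))): β-rule — branch into d  //  (not c and (not a implies not b)).
      branch 1.1 (add d):
        ○ open, literals {c=1, d=1}.
      branch 1.2 (add (not c and (not a implies not b))):
        (not c and (not a implies not b)): α-rule — add not c, (not a implies not b).
        × closes — contains both c and not c.
  branch 2 (add not (b and ((b or b) or (b and e)))):
    not (b and ((b or b) or (b and e))): β-rule — branch into not b  //  not ((b or b) or (b and e)).
      branch 2.1 (add not b):
        ○ open, literals {b=0}.
      branch 2.2 (add not ((b or b) or (b and e))):
        not ((b or b) or (b and e)): α-rule — add not (b or b), not (b and e).
        not (b or b): α-rule — add not b, not b.
        not (b and e): β-rule — branch into not b  //  not e.
          branch 2.2.1 (add not b):
            ○ open, literals {b=0}.
          branch 2.2.2 (add not e):
            ○ open, literals {b=0, e=0}.
1 branch closed, 4 open.
Each open branch fixes some atoms; the unmentioned ones are free. Counting distinct full assignments: branch {c=1, d=1} (b, e, a) contributes 8 new; branch {b=0} (d, c, e, a) contributes 12 new; branch {b=0} (d, c, e, a) contributes 0 new; branch {b=0, e=0} (d, c, a) contributes 0 new. Total: 20.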